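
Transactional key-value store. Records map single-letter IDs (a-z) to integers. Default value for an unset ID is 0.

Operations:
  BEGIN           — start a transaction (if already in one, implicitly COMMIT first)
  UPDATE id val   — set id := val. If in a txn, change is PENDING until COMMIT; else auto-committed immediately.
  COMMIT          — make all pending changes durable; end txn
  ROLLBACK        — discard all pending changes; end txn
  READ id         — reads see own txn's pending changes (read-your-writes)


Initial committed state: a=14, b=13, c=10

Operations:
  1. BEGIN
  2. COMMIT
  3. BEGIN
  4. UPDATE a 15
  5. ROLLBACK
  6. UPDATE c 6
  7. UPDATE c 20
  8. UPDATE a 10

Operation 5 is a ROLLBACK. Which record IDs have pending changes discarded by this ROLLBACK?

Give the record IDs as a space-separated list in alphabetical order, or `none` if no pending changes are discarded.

Initial committed: {a=14, b=13, c=10}
Op 1: BEGIN: in_txn=True, pending={}
Op 2: COMMIT: merged [] into committed; committed now {a=14, b=13, c=10}
Op 3: BEGIN: in_txn=True, pending={}
Op 4: UPDATE a=15 (pending; pending now {a=15})
Op 5: ROLLBACK: discarded pending ['a']; in_txn=False
Op 6: UPDATE c=6 (auto-commit; committed c=6)
Op 7: UPDATE c=20 (auto-commit; committed c=20)
Op 8: UPDATE a=10 (auto-commit; committed a=10)
ROLLBACK at op 5 discards: ['a']

Answer: a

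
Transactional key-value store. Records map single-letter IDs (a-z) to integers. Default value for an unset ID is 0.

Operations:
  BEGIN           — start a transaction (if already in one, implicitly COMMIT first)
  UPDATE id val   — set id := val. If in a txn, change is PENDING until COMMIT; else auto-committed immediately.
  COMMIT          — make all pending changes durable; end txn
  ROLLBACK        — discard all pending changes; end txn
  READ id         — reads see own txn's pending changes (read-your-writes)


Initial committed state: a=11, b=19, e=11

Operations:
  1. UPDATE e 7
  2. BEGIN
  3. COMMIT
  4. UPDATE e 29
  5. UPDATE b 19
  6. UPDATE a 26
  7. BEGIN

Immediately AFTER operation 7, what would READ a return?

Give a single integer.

Answer: 26

Derivation:
Initial committed: {a=11, b=19, e=11}
Op 1: UPDATE e=7 (auto-commit; committed e=7)
Op 2: BEGIN: in_txn=True, pending={}
Op 3: COMMIT: merged [] into committed; committed now {a=11, b=19, e=7}
Op 4: UPDATE e=29 (auto-commit; committed e=29)
Op 5: UPDATE b=19 (auto-commit; committed b=19)
Op 6: UPDATE a=26 (auto-commit; committed a=26)
Op 7: BEGIN: in_txn=True, pending={}
After op 7: visible(a) = 26 (pending={}, committed={a=26, b=19, e=29})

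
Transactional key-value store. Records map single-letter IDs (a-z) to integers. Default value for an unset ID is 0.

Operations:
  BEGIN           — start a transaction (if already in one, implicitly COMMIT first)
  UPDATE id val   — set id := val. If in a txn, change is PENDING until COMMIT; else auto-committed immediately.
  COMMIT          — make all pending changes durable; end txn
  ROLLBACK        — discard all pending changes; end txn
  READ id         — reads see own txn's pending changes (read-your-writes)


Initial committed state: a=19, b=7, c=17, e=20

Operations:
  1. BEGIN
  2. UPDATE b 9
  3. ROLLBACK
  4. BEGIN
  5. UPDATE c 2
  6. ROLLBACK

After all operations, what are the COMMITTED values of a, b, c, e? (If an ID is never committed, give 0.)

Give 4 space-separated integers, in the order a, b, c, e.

Initial committed: {a=19, b=7, c=17, e=20}
Op 1: BEGIN: in_txn=True, pending={}
Op 2: UPDATE b=9 (pending; pending now {b=9})
Op 3: ROLLBACK: discarded pending ['b']; in_txn=False
Op 4: BEGIN: in_txn=True, pending={}
Op 5: UPDATE c=2 (pending; pending now {c=2})
Op 6: ROLLBACK: discarded pending ['c']; in_txn=False
Final committed: {a=19, b=7, c=17, e=20}

Answer: 19 7 17 20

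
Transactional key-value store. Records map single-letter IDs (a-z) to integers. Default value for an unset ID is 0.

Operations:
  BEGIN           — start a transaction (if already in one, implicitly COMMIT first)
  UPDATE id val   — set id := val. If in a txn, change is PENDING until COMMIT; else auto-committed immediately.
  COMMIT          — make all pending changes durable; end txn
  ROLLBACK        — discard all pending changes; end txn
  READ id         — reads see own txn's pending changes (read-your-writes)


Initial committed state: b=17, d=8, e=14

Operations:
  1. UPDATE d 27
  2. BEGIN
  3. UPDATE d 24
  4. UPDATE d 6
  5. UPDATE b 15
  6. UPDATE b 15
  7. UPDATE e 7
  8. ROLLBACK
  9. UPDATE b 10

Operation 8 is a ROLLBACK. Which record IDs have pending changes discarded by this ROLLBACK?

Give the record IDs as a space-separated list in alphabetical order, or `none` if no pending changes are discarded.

Initial committed: {b=17, d=8, e=14}
Op 1: UPDATE d=27 (auto-commit; committed d=27)
Op 2: BEGIN: in_txn=True, pending={}
Op 3: UPDATE d=24 (pending; pending now {d=24})
Op 4: UPDATE d=6 (pending; pending now {d=6})
Op 5: UPDATE b=15 (pending; pending now {b=15, d=6})
Op 6: UPDATE b=15 (pending; pending now {b=15, d=6})
Op 7: UPDATE e=7 (pending; pending now {b=15, d=6, e=7})
Op 8: ROLLBACK: discarded pending ['b', 'd', 'e']; in_txn=False
Op 9: UPDATE b=10 (auto-commit; committed b=10)
ROLLBACK at op 8 discards: ['b', 'd', 'e']

Answer: b d e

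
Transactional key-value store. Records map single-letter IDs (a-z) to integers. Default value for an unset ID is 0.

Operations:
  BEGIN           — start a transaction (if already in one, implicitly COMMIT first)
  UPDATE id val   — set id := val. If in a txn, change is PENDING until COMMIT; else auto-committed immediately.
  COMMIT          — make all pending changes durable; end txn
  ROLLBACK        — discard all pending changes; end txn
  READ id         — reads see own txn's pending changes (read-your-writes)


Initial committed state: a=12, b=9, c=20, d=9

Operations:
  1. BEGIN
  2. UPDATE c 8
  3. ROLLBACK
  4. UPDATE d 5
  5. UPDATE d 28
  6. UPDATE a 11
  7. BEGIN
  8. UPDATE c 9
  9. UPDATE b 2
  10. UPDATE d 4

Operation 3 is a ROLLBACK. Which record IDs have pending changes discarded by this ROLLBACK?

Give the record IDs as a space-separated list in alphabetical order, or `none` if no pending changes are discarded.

Initial committed: {a=12, b=9, c=20, d=9}
Op 1: BEGIN: in_txn=True, pending={}
Op 2: UPDATE c=8 (pending; pending now {c=8})
Op 3: ROLLBACK: discarded pending ['c']; in_txn=False
Op 4: UPDATE d=5 (auto-commit; committed d=5)
Op 5: UPDATE d=28 (auto-commit; committed d=28)
Op 6: UPDATE a=11 (auto-commit; committed a=11)
Op 7: BEGIN: in_txn=True, pending={}
Op 8: UPDATE c=9 (pending; pending now {c=9})
Op 9: UPDATE b=2 (pending; pending now {b=2, c=9})
Op 10: UPDATE d=4 (pending; pending now {b=2, c=9, d=4})
ROLLBACK at op 3 discards: ['c']

Answer: c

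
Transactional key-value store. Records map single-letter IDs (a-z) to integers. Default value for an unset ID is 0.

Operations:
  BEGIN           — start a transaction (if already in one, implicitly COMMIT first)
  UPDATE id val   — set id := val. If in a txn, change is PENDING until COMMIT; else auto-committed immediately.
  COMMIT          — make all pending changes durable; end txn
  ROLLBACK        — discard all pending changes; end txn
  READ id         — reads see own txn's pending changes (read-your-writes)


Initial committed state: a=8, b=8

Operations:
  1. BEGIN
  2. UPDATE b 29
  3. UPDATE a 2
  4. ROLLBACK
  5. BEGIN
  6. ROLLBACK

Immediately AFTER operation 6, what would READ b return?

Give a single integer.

Answer: 8

Derivation:
Initial committed: {a=8, b=8}
Op 1: BEGIN: in_txn=True, pending={}
Op 2: UPDATE b=29 (pending; pending now {b=29})
Op 3: UPDATE a=2 (pending; pending now {a=2, b=29})
Op 4: ROLLBACK: discarded pending ['a', 'b']; in_txn=False
Op 5: BEGIN: in_txn=True, pending={}
Op 6: ROLLBACK: discarded pending []; in_txn=False
After op 6: visible(b) = 8 (pending={}, committed={a=8, b=8})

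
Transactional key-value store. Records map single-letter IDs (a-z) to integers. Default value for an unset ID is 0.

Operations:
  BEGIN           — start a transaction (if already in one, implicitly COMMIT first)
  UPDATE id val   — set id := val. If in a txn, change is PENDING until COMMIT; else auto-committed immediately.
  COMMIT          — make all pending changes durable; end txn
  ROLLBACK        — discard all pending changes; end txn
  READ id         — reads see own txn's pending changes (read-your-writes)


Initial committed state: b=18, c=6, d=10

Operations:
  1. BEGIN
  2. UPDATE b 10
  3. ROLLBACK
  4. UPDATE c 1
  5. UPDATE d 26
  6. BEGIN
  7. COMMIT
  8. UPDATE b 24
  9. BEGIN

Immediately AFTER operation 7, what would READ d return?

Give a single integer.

Answer: 26

Derivation:
Initial committed: {b=18, c=6, d=10}
Op 1: BEGIN: in_txn=True, pending={}
Op 2: UPDATE b=10 (pending; pending now {b=10})
Op 3: ROLLBACK: discarded pending ['b']; in_txn=False
Op 4: UPDATE c=1 (auto-commit; committed c=1)
Op 5: UPDATE d=26 (auto-commit; committed d=26)
Op 6: BEGIN: in_txn=True, pending={}
Op 7: COMMIT: merged [] into committed; committed now {b=18, c=1, d=26}
After op 7: visible(d) = 26 (pending={}, committed={b=18, c=1, d=26})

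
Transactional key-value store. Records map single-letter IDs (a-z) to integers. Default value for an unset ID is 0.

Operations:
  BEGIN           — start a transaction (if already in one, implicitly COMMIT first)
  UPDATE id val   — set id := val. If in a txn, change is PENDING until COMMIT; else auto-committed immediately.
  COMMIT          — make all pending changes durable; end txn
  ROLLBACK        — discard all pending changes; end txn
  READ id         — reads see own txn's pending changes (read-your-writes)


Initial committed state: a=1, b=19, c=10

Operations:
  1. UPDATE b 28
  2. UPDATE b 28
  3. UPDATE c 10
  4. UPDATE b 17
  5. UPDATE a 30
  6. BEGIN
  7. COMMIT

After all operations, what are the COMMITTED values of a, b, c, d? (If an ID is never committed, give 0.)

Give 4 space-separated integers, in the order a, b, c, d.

Initial committed: {a=1, b=19, c=10}
Op 1: UPDATE b=28 (auto-commit; committed b=28)
Op 2: UPDATE b=28 (auto-commit; committed b=28)
Op 3: UPDATE c=10 (auto-commit; committed c=10)
Op 4: UPDATE b=17 (auto-commit; committed b=17)
Op 5: UPDATE a=30 (auto-commit; committed a=30)
Op 6: BEGIN: in_txn=True, pending={}
Op 7: COMMIT: merged [] into committed; committed now {a=30, b=17, c=10}
Final committed: {a=30, b=17, c=10}

Answer: 30 17 10 0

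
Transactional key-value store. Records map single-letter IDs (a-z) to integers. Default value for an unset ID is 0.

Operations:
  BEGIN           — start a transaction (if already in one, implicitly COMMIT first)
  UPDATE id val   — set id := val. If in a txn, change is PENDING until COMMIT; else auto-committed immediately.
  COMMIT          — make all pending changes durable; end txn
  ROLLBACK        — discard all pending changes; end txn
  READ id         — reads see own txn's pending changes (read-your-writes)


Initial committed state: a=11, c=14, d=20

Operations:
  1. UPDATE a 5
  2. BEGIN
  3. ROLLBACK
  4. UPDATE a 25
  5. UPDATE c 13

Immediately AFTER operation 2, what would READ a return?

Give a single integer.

Initial committed: {a=11, c=14, d=20}
Op 1: UPDATE a=5 (auto-commit; committed a=5)
Op 2: BEGIN: in_txn=True, pending={}
After op 2: visible(a) = 5 (pending={}, committed={a=5, c=14, d=20})

Answer: 5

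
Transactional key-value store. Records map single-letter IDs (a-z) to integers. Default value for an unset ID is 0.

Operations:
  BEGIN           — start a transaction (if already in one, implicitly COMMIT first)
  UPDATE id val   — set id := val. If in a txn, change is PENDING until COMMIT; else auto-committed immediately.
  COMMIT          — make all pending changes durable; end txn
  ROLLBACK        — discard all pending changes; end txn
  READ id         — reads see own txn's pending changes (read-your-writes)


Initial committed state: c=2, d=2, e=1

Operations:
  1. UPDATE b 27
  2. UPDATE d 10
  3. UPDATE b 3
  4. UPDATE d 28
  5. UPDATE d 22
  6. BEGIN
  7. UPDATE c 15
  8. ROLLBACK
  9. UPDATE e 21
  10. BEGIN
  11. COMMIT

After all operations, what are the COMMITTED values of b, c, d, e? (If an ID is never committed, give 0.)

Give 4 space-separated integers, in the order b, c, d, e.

Answer: 3 2 22 21

Derivation:
Initial committed: {c=2, d=2, e=1}
Op 1: UPDATE b=27 (auto-commit; committed b=27)
Op 2: UPDATE d=10 (auto-commit; committed d=10)
Op 3: UPDATE b=3 (auto-commit; committed b=3)
Op 4: UPDATE d=28 (auto-commit; committed d=28)
Op 5: UPDATE d=22 (auto-commit; committed d=22)
Op 6: BEGIN: in_txn=True, pending={}
Op 7: UPDATE c=15 (pending; pending now {c=15})
Op 8: ROLLBACK: discarded pending ['c']; in_txn=False
Op 9: UPDATE e=21 (auto-commit; committed e=21)
Op 10: BEGIN: in_txn=True, pending={}
Op 11: COMMIT: merged [] into committed; committed now {b=3, c=2, d=22, e=21}
Final committed: {b=3, c=2, d=22, e=21}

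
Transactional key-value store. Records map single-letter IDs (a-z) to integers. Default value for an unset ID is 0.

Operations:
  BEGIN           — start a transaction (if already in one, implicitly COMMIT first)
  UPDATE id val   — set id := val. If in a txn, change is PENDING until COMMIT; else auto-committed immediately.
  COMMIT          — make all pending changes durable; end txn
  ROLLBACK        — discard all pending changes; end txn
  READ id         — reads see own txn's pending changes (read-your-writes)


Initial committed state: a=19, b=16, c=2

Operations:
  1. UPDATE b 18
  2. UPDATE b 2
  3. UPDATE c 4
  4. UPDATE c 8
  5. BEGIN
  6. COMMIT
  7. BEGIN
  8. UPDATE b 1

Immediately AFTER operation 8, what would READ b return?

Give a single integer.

Answer: 1

Derivation:
Initial committed: {a=19, b=16, c=2}
Op 1: UPDATE b=18 (auto-commit; committed b=18)
Op 2: UPDATE b=2 (auto-commit; committed b=2)
Op 3: UPDATE c=4 (auto-commit; committed c=4)
Op 4: UPDATE c=8 (auto-commit; committed c=8)
Op 5: BEGIN: in_txn=True, pending={}
Op 6: COMMIT: merged [] into committed; committed now {a=19, b=2, c=8}
Op 7: BEGIN: in_txn=True, pending={}
Op 8: UPDATE b=1 (pending; pending now {b=1})
After op 8: visible(b) = 1 (pending={b=1}, committed={a=19, b=2, c=8})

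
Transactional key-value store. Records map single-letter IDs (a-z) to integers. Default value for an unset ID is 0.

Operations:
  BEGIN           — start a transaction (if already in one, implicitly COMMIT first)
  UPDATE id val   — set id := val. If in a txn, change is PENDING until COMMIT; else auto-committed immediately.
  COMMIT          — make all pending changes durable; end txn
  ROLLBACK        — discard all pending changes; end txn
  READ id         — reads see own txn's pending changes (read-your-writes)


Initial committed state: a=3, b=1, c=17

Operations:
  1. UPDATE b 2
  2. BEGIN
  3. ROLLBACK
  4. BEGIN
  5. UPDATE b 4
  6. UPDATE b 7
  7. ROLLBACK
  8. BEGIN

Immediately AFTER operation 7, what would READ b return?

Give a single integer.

Answer: 2

Derivation:
Initial committed: {a=3, b=1, c=17}
Op 1: UPDATE b=2 (auto-commit; committed b=2)
Op 2: BEGIN: in_txn=True, pending={}
Op 3: ROLLBACK: discarded pending []; in_txn=False
Op 4: BEGIN: in_txn=True, pending={}
Op 5: UPDATE b=4 (pending; pending now {b=4})
Op 6: UPDATE b=7 (pending; pending now {b=7})
Op 7: ROLLBACK: discarded pending ['b']; in_txn=False
After op 7: visible(b) = 2 (pending={}, committed={a=3, b=2, c=17})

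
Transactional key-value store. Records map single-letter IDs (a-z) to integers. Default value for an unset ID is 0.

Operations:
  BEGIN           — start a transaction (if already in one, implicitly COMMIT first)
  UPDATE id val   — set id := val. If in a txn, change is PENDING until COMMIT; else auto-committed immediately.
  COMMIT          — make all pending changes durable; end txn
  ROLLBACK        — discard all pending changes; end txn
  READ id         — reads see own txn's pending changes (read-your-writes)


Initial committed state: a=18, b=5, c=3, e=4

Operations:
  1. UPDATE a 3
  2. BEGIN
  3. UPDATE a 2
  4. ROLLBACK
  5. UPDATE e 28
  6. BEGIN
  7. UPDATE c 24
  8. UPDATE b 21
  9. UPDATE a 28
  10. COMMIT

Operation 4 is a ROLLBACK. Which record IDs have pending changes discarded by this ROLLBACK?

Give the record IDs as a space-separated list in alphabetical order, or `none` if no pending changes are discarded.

Answer: a

Derivation:
Initial committed: {a=18, b=5, c=3, e=4}
Op 1: UPDATE a=3 (auto-commit; committed a=3)
Op 2: BEGIN: in_txn=True, pending={}
Op 3: UPDATE a=2 (pending; pending now {a=2})
Op 4: ROLLBACK: discarded pending ['a']; in_txn=False
Op 5: UPDATE e=28 (auto-commit; committed e=28)
Op 6: BEGIN: in_txn=True, pending={}
Op 7: UPDATE c=24 (pending; pending now {c=24})
Op 8: UPDATE b=21 (pending; pending now {b=21, c=24})
Op 9: UPDATE a=28 (pending; pending now {a=28, b=21, c=24})
Op 10: COMMIT: merged ['a', 'b', 'c'] into committed; committed now {a=28, b=21, c=24, e=28}
ROLLBACK at op 4 discards: ['a']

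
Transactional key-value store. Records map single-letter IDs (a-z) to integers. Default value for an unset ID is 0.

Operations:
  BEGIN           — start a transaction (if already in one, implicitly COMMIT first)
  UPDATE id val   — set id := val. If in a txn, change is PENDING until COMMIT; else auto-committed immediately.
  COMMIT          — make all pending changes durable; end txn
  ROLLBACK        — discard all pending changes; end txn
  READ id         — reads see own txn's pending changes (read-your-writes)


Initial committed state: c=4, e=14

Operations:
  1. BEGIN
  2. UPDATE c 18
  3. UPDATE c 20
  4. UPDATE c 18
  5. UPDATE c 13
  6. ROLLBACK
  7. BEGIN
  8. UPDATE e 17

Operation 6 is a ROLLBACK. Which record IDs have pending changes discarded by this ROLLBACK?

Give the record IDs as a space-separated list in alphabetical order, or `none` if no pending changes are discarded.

Initial committed: {c=4, e=14}
Op 1: BEGIN: in_txn=True, pending={}
Op 2: UPDATE c=18 (pending; pending now {c=18})
Op 3: UPDATE c=20 (pending; pending now {c=20})
Op 4: UPDATE c=18 (pending; pending now {c=18})
Op 5: UPDATE c=13 (pending; pending now {c=13})
Op 6: ROLLBACK: discarded pending ['c']; in_txn=False
Op 7: BEGIN: in_txn=True, pending={}
Op 8: UPDATE e=17 (pending; pending now {e=17})
ROLLBACK at op 6 discards: ['c']

Answer: c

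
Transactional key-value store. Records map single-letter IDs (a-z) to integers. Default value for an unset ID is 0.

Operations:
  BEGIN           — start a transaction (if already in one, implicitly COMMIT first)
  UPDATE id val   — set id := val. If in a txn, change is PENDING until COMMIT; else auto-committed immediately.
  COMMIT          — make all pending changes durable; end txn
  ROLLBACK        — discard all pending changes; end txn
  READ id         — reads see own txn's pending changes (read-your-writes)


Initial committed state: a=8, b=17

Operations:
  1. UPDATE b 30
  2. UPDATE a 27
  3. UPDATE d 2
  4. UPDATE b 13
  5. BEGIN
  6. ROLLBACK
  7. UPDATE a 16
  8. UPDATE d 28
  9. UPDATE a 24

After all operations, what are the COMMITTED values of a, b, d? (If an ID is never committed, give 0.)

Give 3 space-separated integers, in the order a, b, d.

Initial committed: {a=8, b=17}
Op 1: UPDATE b=30 (auto-commit; committed b=30)
Op 2: UPDATE a=27 (auto-commit; committed a=27)
Op 3: UPDATE d=2 (auto-commit; committed d=2)
Op 4: UPDATE b=13 (auto-commit; committed b=13)
Op 5: BEGIN: in_txn=True, pending={}
Op 6: ROLLBACK: discarded pending []; in_txn=False
Op 7: UPDATE a=16 (auto-commit; committed a=16)
Op 8: UPDATE d=28 (auto-commit; committed d=28)
Op 9: UPDATE a=24 (auto-commit; committed a=24)
Final committed: {a=24, b=13, d=28}

Answer: 24 13 28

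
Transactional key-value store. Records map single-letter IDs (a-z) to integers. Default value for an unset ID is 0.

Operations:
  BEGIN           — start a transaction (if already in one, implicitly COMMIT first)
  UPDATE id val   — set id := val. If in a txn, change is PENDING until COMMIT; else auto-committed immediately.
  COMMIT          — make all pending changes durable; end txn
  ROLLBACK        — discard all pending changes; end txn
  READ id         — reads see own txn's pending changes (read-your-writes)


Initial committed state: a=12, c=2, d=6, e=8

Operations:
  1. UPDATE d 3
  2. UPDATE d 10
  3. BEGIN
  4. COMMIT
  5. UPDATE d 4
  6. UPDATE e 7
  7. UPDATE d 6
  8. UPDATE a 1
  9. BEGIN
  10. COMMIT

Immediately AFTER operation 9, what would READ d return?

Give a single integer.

Answer: 6

Derivation:
Initial committed: {a=12, c=2, d=6, e=8}
Op 1: UPDATE d=3 (auto-commit; committed d=3)
Op 2: UPDATE d=10 (auto-commit; committed d=10)
Op 3: BEGIN: in_txn=True, pending={}
Op 4: COMMIT: merged [] into committed; committed now {a=12, c=2, d=10, e=8}
Op 5: UPDATE d=4 (auto-commit; committed d=4)
Op 6: UPDATE e=7 (auto-commit; committed e=7)
Op 7: UPDATE d=6 (auto-commit; committed d=6)
Op 8: UPDATE a=1 (auto-commit; committed a=1)
Op 9: BEGIN: in_txn=True, pending={}
After op 9: visible(d) = 6 (pending={}, committed={a=1, c=2, d=6, e=7})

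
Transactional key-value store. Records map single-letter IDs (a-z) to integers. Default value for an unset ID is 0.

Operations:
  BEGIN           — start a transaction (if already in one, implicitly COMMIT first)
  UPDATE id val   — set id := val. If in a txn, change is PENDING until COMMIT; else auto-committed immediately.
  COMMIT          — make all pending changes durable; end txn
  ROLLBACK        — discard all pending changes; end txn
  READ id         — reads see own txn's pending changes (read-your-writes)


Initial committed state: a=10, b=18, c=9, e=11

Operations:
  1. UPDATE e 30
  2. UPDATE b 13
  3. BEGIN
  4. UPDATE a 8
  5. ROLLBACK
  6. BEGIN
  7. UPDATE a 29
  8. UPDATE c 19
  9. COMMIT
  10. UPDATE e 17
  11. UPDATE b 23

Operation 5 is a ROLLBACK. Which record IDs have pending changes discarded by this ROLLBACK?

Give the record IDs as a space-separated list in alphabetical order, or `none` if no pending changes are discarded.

Initial committed: {a=10, b=18, c=9, e=11}
Op 1: UPDATE e=30 (auto-commit; committed e=30)
Op 2: UPDATE b=13 (auto-commit; committed b=13)
Op 3: BEGIN: in_txn=True, pending={}
Op 4: UPDATE a=8 (pending; pending now {a=8})
Op 5: ROLLBACK: discarded pending ['a']; in_txn=False
Op 6: BEGIN: in_txn=True, pending={}
Op 7: UPDATE a=29 (pending; pending now {a=29})
Op 8: UPDATE c=19 (pending; pending now {a=29, c=19})
Op 9: COMMIT: merged ['a', 'c'] into committed; committed now {a=29, b=13, c=19, e=30}
Op 10: UPDATE e=17 (auto-commit; committed e=17)
Op 11: UPDATE b=23 (auto-commit; committed b=23)
ROLLBACK at op 5 discards: ['a']

Answer: a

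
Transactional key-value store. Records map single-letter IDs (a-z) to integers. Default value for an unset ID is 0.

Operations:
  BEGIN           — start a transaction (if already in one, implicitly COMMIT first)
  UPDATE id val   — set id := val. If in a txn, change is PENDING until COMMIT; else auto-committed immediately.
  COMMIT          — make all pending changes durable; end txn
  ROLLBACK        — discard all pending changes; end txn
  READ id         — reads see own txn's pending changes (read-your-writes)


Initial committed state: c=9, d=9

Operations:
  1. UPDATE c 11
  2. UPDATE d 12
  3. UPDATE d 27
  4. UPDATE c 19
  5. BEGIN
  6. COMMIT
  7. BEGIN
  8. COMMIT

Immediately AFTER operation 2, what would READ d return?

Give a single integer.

Answer: 12

Derivation:
Initial committed: {c=9, d=9}
Op 1: UPDATE c=11 (auto-commit; committed c=11)
Op 2: UPDATE d=12 (auto-commit; committed d=12)
After op 2: visible(d) = 12 (pending={}, committed={c=11, d=12})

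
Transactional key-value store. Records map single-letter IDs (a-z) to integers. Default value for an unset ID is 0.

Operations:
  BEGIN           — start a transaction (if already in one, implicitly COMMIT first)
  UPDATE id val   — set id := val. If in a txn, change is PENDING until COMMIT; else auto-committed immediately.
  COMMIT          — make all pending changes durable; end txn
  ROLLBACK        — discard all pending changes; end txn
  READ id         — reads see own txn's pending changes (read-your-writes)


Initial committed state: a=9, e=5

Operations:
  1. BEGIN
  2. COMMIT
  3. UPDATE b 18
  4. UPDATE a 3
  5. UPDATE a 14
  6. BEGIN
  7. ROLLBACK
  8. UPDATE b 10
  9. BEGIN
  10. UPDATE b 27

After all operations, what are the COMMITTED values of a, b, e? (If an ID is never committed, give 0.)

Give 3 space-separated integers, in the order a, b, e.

Answer: 14 10 5

Derivation:
Initial committed: {a=9, e=5}
Op 1: BEGIN: in_txn=True, pending={}
Op 2: COMMIT: merged [] into committed; committed now {a=9, e=5}
Op 3: UPDATE b=18 (auto-commit; committed b=18)
Op 4: UPDATE a=3 (auto-commit; committed a=3)
Op 5: UPDATE a=14 (auto-commit; committed a=14)
Op 6: BEGIN: in_txn=True, pending={}
Op 7: ROLLBACK: discarded pending []; in_txn=False
Op 8: UPDATE b=10 (auto-commit; committed b=10)
Op 9: BEGIN: in_txn=True, pending={}
Op 10: UPDATE b=27 (pending; pending now {b=27})
Final committed: {a=14, b=10, e=5}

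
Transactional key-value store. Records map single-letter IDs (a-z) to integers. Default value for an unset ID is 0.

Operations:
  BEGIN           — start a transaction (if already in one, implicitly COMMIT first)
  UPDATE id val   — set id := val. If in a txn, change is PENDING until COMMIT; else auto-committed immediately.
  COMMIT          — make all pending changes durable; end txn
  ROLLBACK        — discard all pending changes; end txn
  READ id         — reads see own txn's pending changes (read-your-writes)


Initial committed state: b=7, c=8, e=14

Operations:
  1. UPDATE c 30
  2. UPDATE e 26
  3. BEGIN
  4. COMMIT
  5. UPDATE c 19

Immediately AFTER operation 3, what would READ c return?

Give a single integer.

Initial committed: {b=7, c=8, e=14}
Op 1: UPDATE c=30 (auto-commit; committed c=30)
Op 2: UPDATE e=26 (auto-commit; committed e=26)
Op 3: BEGIN: in_txn=True, pending={}
After op 3: visible(c) = 30 (pending={}, committed={b=7, c=30, e=26})

Answer: 30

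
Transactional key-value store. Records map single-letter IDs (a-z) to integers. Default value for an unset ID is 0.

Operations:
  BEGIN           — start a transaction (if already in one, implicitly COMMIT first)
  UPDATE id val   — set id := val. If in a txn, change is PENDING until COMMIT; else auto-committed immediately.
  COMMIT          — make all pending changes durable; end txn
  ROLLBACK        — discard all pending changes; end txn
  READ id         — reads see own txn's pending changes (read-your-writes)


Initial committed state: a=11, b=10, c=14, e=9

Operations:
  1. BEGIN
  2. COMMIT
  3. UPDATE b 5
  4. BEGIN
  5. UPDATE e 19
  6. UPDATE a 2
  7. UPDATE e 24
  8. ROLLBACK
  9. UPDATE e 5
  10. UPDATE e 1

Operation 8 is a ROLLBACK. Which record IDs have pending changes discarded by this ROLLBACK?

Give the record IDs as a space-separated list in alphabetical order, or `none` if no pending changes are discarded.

Answer: a e

Derivation:
Initial committed: {a=11, b=10, c=14, e=9}
Op 1: BEGIN: in_txn=True, pending={}
Op 2: COMMIT: merged [] into committed; committed now {a=11, b=10, c=14, e=9}
Op 3: UPDATE b=5 (auto-commit; committed b=5)
Op 4: BEGIN: in_txn=True, pending={}
Op 5: UPDATE e=19 (pending; pending now {e=19})
Op 6: UPDATE a=2 (pending; pending now {a=2, e=19})
Op 7: UPDATE e=24 (pending; pending now {a=2, e=24})
Op 8: ROLLBACK: discarded pending ['a', 'e']; in_txn=False
Op 9: UPDATE e=5 (auto-commit; committed e=5)
Op 10: UPDATE e=1 (auto-commit; committed e=1)
ROLLBACK at op 8 discards: ['a', 'e']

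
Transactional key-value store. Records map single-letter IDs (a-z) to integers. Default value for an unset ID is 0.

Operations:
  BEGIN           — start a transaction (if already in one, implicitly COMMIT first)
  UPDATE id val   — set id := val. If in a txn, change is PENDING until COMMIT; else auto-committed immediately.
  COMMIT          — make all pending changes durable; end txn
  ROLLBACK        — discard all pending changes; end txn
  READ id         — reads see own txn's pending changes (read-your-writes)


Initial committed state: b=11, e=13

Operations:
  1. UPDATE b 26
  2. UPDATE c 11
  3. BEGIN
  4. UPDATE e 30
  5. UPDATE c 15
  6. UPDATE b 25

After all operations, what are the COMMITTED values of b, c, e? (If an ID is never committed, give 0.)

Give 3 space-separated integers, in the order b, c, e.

Initial committed: {b=11, e=13}
Op 1: UPDATE b=26 (auto-commit; committed b=26)
Op 2: UPDATE c=11 (auto-commit; committed c=11)
Op 3: BEGIN: in_txn=True, pending={}
Op 4: UPDATE e=30 (pending; pending now {e=30})
Op 5: UPDATE c=15 (pending; pending now {c=15, e=30})
Op 6: UPDATE b=25 (pending; pending now {b=25, c=15, e=30})
Final committed: {b=26, c=11, e=13}

Answer: 26 11 13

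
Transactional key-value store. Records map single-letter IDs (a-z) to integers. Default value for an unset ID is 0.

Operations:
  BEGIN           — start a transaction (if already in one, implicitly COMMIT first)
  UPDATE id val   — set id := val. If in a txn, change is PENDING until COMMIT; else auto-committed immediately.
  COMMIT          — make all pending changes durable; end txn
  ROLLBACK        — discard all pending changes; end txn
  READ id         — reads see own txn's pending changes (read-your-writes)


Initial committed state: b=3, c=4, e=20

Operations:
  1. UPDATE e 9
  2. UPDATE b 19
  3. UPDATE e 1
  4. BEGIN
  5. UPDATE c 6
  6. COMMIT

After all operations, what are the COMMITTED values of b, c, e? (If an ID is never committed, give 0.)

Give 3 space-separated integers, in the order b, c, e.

Initial committed: {b=3, c=4, e=20}
Op 1: UPDATE e=9 (auto-commit; committed e=9)
Op 2: UPDATE b=19 (auto-commit; committed b=19)
Op 3: UPDATE e=1 (auto-commit; committed e=1)
Op 4: BEGIN: in_txn=True, pending={}
Op 5: UPDATE c=6 (pending; pending now {c=6})
Op 6: COMMIT: merged ['c'] into committed; committed now {b=19, c=6, e=1}
Final committed: {b=19, c=6, e=1}

Answer: 19 6 1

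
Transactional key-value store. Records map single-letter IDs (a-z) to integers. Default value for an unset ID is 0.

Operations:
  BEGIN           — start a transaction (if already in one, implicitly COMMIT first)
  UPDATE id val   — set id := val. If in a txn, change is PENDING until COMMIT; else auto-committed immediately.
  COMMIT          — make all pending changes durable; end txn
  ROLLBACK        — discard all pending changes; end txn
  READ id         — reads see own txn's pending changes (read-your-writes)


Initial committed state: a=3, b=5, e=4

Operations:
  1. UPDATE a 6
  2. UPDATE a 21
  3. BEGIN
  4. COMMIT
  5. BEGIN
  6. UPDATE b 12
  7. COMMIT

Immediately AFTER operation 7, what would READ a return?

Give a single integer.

Answer: 21

Derivation:
Initial committed: {a=3, b=5, e=4}
Op 1: UPDATE a=6 (auto-commit; committed a=6)
Op 2: UPDATE a=21 (auto-commit; committed a=21)
Op 3: BEGIN: in_txn=True, pending={}
Op 4: COMMIT: merged [] into committed; committed now {a=21, b=5, e=4}
Op 5: BEGIN: in_txn=True, pending={}
Op 6: UPDATE b=12 (pending; pending now {b=12})
Op 7: COMMIT: merged ['b'] into committed; committed now {a=21, b=12, e=4}
After op 7: visible(a) = 21 (pending={}, committed={a=21, b=12, e=4})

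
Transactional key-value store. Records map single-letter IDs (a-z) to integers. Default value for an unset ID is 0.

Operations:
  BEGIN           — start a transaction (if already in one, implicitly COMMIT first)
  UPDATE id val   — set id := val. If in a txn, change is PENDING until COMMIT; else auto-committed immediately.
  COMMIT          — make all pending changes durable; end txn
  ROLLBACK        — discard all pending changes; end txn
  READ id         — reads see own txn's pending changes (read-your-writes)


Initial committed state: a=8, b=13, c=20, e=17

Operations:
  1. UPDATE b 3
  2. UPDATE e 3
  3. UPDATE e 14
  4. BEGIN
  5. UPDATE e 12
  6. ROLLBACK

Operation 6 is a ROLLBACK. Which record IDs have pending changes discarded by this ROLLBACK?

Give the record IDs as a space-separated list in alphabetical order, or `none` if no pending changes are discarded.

Answer: e

Derivation:
Initial committed: {a=8, b=13, c=20, e=17}
Op 1: UPDATE b=3 (auto-commit; committed b=3)
Op 2: UPDATE e=3 (auto-commit; committed e=3)
Op 3: UPDATE e=14 (auto-commit; committed e=14)
Op 4: BEGIN: in_txn=True, pending={}
Op 5: UPDATE e=12 (pending; pending now {e=12})
Op 6: ROLLBACK: discarded pending ['e']; in_txn=False
ROLLBACK at op 6 discards: ['e']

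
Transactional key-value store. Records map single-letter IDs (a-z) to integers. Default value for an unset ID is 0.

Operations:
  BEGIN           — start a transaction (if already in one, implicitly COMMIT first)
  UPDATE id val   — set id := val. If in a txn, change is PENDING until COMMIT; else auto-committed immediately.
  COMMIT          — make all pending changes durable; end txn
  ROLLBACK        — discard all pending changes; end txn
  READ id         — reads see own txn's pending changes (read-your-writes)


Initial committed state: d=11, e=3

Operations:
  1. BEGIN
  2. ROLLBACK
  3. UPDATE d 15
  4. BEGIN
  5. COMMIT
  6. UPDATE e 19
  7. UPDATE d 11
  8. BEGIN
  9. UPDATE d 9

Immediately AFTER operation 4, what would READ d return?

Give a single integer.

Initial committed: {d=11, e=3}
Op 1: BEGIN: in_txn=True, pending={}
Op 2: ROLLBACK: discarded pending []; in_txn=False
Op 3: UPDATE d=15 (auto-commit; committed d=15)
Op 4: BEGIN: in_txn=True, pending={}
After op 4: visible(d) = 15 (pending={}, committed={d=15, e=3})

Answer: 15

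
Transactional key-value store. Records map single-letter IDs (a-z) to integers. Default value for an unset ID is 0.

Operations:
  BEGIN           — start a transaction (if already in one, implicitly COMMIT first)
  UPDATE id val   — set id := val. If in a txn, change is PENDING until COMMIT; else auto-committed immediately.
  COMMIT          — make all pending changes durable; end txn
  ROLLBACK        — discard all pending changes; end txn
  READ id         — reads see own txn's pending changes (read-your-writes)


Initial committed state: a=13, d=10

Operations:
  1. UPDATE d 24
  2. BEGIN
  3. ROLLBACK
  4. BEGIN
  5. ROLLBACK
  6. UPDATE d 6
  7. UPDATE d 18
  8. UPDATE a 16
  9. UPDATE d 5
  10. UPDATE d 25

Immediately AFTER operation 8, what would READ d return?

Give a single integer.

Answer: 18

Derivation:
Initial committed: {a=13, d=10}
Op 1: UPDATE d=24 (auto-commit; committed d=24)
Op 2: BEGIN: in_txn=True, pending={}
Op 3: ROLLBACK: discarded pending []; in_txn=False
Op 4: BEGIN: in_txn=True, pending={}
Op 5: ROLLBACK: discarded pending []; in_txn=False
Op 6: UPDATE d=6 (auto-commit; committed d=6)
Op 7: UPDATE d=18 (auto-commit; committed d=18)
Op 8: UPDATE a=16 (auto-commit; committed a=16)
After op 8: visible(d) = 18 (pending={}, committed={a=16, d=18})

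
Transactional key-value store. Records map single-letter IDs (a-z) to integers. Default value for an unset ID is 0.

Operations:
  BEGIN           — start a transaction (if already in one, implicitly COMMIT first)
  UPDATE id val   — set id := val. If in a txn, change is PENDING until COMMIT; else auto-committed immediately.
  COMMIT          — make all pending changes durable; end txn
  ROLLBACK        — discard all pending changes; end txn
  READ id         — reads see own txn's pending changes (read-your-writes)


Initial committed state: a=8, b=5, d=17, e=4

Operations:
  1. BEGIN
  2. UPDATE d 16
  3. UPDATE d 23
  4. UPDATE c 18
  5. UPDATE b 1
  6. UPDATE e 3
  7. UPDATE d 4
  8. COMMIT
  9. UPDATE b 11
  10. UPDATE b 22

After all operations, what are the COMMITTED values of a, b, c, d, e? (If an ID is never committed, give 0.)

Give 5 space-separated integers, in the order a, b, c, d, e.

Initial committed: {a=8, b=5, d=17, e=4}
Op 1: BEGIN: in_txn=True, pending={}
Op 2: UPDATE d=16 (pending; pending now {d=16})
Op 3: UPDATE d=23 (pending; pending now {d=23})
Op 4: UPDATE c=18 (pending; pending now {c=18, d=23})
Op 5: UPDATE b=1 (pending; pending now {b=1, c=18, d=23})
Op 6: UPDATE e=3 (pending; pending now {b=1, c=18, d=23, e=3})
Op 7: UPDATE d=4 (pending; pending now {b=1, c=18, d=4, e=3})
Op 8: COMMIT: merged ['b', 'c', 'd', 'e'] into committed; committed now {a=8, b=1, c=18, d=4, e=3}
Op 9: UPDATE b=11 (auto-commit; committed b=11)
Op 10: UPDATE b=22 (auto-commit; committed b=22)
Final committed: {a=8, b=22, c=18, d=4, e=3}

Answer: 8 22 18 4 3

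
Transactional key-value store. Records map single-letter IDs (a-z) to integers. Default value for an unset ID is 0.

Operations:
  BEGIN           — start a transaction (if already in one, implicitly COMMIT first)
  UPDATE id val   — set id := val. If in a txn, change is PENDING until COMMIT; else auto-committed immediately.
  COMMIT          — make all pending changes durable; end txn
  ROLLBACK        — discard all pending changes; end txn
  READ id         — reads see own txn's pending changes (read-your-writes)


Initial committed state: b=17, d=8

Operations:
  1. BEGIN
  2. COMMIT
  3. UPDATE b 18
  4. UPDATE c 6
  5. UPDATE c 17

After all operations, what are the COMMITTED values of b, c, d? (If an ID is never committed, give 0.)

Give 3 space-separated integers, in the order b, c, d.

Initial committed: {b=17, d=8}
Op 1: BEGIN: in_txn=True, pending={}
Op 2: COMMIT: merged [] into committed; committed now {b=17, d=8}
Op 3: UPDATE b=18 (auto-commit; committed b=18)
Op 4: UPDATE c=6 (auto-commit; committed c=6)
Op 5: UPDATE c=17 (auto-commit; committed c=17)
Final committed: {b=18, c=17, d=8}

Answer: 18 17 8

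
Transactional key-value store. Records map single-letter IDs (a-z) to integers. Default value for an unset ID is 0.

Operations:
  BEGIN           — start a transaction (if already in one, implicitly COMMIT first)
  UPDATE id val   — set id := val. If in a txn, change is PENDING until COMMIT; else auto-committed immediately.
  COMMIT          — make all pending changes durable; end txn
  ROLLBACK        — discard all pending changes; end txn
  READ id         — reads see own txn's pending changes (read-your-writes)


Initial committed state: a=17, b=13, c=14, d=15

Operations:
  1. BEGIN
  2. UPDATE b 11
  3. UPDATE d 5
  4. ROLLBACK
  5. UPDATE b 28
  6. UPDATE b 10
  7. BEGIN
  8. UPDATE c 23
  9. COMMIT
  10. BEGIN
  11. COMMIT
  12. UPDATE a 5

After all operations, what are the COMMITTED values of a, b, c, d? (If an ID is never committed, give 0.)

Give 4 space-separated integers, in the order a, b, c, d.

Initial committed: {a=17, b=13, c=14, d=15}
Op 1: BEGIN: in_txn=True, pending={}
Op 2: UPDATE b=11 (pending; pending now {b=11})
Op 3: UPDATE d=5 (pending; pending now {b=11, d=5})
Op 4: ROLLBACK: discarded pending ['b', 'd']; in_txn=False
Op 5: UPDATE b=28 (auto-commit; committed b=28)
Op 6: UPDATE b=10 (auto-commit; committed b=10)
Op 7: BEGIN: in_txn=True, pending={}
Op 8: UPDATE c=23 (pending; pending now {c=23})
Op 9: COMMIT: merged ['c'] into committed; committed now {a=17, b=10, c=23, d=15}
Op 10: BEGIN: in_txn=True, pending={}
Op 11: COMMIT: merged [] into committed; committed now {a=17, b=10, c=23, d=15}
Op 12: UPDATE a=5 (auto-commit; committed a=5)
Final committed: {a=5, b=10, c=23, d=15}

Answer: 5 10 23 15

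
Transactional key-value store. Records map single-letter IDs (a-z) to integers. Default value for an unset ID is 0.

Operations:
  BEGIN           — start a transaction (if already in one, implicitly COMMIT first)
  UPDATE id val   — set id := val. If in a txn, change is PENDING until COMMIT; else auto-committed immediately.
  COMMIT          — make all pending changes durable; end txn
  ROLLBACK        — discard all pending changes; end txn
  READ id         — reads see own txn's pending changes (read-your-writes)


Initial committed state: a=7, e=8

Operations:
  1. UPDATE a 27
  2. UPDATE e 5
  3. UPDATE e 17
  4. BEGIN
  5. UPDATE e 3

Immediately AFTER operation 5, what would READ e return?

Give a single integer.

Answer: 3

Derivation:
Initial committed: {a=7, e=8}
Op 1: UPDATE a=27 (auto-commit; committed a=27)
Op 2: UPDATE e=5 (auto-commit; committed e=5)
Op 3: UPDATE e=17 (auto-commit; committed e=17)
Op 4: BEGIN: in_txn=True, pending={}
Op 5: UPDATE e=3 (pending; pending now {e=3})
After op 5: visible(e) = 3 (pending={e=3}, committed={a=27, e=17})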